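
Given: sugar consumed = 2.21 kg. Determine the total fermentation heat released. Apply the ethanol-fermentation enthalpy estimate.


Q = m_sugar · 590 kJ/kg
Q = 2.21 · 590

1303.9000 kJ


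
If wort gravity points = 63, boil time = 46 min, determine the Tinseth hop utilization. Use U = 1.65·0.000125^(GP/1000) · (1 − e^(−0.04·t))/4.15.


bigness = 1.65·0.000125^(63/1000) = 0.9367
boil_factor = (1 − e^(−0.04·46))/4.15 = 0.2027
U = 0.9367 · 0.2027

0.1899


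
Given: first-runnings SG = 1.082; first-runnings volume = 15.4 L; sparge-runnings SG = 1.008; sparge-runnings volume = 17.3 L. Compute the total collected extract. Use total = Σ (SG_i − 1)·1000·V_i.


first = (1.082 − 1)·1000·15.4 = 1262.8000
sparge = (1.008 − 1)·1000·17.3 = 138.4000
total = 1262.8000 + 138.4000

1401.2000 gravity·L


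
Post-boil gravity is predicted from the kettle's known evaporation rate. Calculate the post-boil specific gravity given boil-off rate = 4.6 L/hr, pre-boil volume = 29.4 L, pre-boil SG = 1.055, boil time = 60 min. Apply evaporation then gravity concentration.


V_post = V_pre − rate·(t/60);  SG_post = 1 + (SG_pre−1)·V_pre/V_post
V_post = 29.4 − 4.6·(60/60) = 24.8000
SG_post = 1 + (1.055 − 1)·29.4/24.8000

1.0652


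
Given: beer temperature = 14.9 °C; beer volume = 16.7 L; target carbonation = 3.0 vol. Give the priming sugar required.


residual = 14.695·(0.01821 + 0.09011·e^(−0.04·T));  sugar = (target − residual)·4.0·V
residual = 14.695·(0.01821 + 0.09011·e^(−0.04·14.9)) = 0.9972
sugar = (3.0 − 0.9972)·4.0·16.7

133.7853 g


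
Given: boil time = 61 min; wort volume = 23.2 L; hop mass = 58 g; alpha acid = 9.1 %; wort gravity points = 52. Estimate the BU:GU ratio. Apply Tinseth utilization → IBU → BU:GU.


U = 1.65·0.000125^(GP/1000)·(1−e^(−0.04t))/4.15;  IBU = (α/100)·m·U·1000/V;  BU:GU = IBU/GP
U = 1.65·0.000125^(52/1000)·(1−e^(−0.04·61))/4.15 = 0.2274
IBU = (9.1/100)·58·0.2274·1000/23.2 = 51.7429
BU:GU = 51.7429/52

0.9951


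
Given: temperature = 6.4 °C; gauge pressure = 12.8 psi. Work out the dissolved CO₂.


vols = (P + 14.695)·(0.01821 + 0.09011·e^(−0.04·T))
vols = (12.8 + 14.695)·(0.01821 + 0.09011·e^(−0.04·6.4))

2.4187 volumes


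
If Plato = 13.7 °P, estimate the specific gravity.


SG = 259/(259 − P)
SG = 259/(259 − 13.7)

1.0558


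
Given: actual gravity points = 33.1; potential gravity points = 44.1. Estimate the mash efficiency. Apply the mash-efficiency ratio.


efficiency = actual / potential × 100
efficiency = 33.1 / 44.1 × 100

75.0567 %


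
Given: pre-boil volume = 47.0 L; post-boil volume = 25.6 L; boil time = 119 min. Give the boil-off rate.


rate = (V_pre − V_post) / (t_min/60)
rate = (47.0 − 25.6) / (119/60)

10.7899 L/hr


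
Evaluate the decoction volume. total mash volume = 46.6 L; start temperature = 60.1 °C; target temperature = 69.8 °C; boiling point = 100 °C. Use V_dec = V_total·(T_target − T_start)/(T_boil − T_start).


V_dec = 46.6·(69.8 − 60.1)/(100 − 60.1)

11.3288 L


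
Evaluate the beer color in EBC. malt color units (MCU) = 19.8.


SRM = 1.4922·MCU^0.6859;  EBC = SRM·1.97
SRM = 1.4922·19.8^0.6859 = 11.5667
EBC = 11.5667·1.97

22.7864 EBC


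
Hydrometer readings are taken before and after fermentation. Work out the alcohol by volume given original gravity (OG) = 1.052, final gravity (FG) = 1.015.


ABV = (OG − FG) · 131.25
ABV = (1.052 − 1.015) · 131.25

4.8563 % ABV


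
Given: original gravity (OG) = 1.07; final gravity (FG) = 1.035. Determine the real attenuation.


AA = (OG−FG)/(OG−1)·100;  RA = AA·0.8192
AA = (1.07 − 1.035)/(1.07 − 1)·100 = 50.0000
RA = 50.0000·0.8192

40.9600 %


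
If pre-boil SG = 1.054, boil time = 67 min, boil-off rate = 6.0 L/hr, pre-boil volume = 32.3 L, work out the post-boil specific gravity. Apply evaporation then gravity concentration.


V_post = V_pre − rate·(t/60);  SG_post = 1 + (SG_pre−1)·V_pre/V_post
V_post = 32.3 − 6.0·(67/60) = 25.6000
SG_post = 1 + (1.054 − 1)·32.3/25.6000

1.0681


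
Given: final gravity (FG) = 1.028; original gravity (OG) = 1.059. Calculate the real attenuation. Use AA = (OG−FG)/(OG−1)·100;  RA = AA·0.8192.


AA = (1.059 − 1.028)/(1.059 − 1)·100 = 52.5424
RA = 52.5424·0.8192

43.0427 %


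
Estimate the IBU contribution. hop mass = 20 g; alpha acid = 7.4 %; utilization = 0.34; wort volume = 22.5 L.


IBU = (α/100)·mass·U·1000 / V
IBU = (7.4/100)·20·0.34·1000 / 22.5

22.3644 IBU


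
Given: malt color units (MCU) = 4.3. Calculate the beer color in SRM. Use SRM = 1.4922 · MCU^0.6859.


SRM = 1.4922 · 4.3^0.6859

4.0581 SRM


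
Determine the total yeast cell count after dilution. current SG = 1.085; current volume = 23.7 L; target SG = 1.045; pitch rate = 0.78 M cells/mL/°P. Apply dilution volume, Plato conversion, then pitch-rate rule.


V_w = V·((SG_c−1)/(SG_t−1)−1);  °P = 259 − 259/SG_t;  cells = rate·(V+V_w)·°P
V_w = 23.7·((1.085−1)/(1.045−1)−1) = 21.0667
V_final = 23.7 + 21.0667 = 44.7667
°P = 259 − 259/1.045 = 11.1531
cells = 0.78·44.7667·11.1531

389.4443 billion cells


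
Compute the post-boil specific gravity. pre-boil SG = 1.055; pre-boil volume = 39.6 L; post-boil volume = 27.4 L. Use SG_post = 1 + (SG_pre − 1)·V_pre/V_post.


pts_pre = (1.055 − 1)·1000 = 55.0000
pts_post = 55.0000·39.6/27.4 = 79.4891
SG_post = 1 + 79.4891/1000

1.0795


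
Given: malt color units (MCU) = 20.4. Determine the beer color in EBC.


SRM = 1.4922·MCU^0.6859;  EBC = SRM·1.97
SRM = 1.4922·20.4^0.6859 = 11.8060
EBC = 11.8060·1.97

23.2578 EBC


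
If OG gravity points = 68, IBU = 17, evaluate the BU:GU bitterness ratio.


BU:GU = IBU / OG_points
BU:GU = 17 / 68

0.2500


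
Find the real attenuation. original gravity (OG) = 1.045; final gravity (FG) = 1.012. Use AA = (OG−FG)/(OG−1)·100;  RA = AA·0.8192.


AA = (1.045 − 1.012)/(1.045 − 1)·100 = 73.3333
RA = 73.3333·0.8192

60.0747 %


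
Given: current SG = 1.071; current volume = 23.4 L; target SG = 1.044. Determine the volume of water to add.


V_water = V·((SG_curr − 1)/(SG_target − 1) − 1)
V_water = 23.4·((1.071 − 1)/(1.044 − 1) − 1)

14.3591 L


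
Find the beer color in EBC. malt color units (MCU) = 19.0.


SRM = 1.4922·MCU^0.6859;  EBC = SRM·1.97
SRM = 1.4922·19.0^0.6859 = 11.2441
EBC = 11.2441·1.97

22.1508 EBC


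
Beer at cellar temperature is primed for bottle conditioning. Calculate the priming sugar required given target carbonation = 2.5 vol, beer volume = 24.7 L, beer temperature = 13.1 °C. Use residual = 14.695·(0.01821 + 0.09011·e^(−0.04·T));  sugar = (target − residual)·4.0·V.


residual = 14.695·(0.01821 + 0.09011·e^(−0.04·13.1)) = 1.0517
sugar = (2.5 − 1.0517)·4.0·24.7

143.0923 g


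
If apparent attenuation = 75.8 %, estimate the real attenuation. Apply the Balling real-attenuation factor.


RA = AA · 0.8192
RA = 75.8 · 0.8192

62.0954 %


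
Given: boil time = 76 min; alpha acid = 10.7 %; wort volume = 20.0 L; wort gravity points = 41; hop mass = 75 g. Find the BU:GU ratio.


U = 1.65·0.000125^(GP/1000)·(1−e^(−0.04t))/4.15;  IBU = (α/100)·m·U·1000/V;  BU:GU = IBU/GP
U = 1.65·0.000125^(41/1000)·(1−e^(−0.04·76))/4.15 = 0.2619
IBU = (10.7/100)·75·0.2619·1000/20.0 = 105.0840
BU:GU = 105.0840/41

2.5630


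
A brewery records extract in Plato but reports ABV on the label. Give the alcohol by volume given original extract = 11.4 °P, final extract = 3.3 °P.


SG = 259/(259 − P);  ABV = (OG − FG)·131.25
OG = 259/(259 − 11.4) = 1.0460
FG = 259/(259 − 3.3) = 1.0129
ABV = (1.0460 − 1.0129)·131.25

4.3491 % ABV


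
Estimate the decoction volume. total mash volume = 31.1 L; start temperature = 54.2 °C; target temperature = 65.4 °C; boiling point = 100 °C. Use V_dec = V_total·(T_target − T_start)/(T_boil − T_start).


V_dec = 31.1·(65.4 − 54.2)/(100 − 54.2)

7.6052 L


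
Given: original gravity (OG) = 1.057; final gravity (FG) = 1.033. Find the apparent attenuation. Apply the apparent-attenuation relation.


AA = (OG − FG)/(OG − 1) · 100
AA = (1.057 − 1.033)/(1.057 − 1) · 100

42.1053 %


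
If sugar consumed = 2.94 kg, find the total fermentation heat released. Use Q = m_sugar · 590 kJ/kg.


Q = 2.94 · 590

1734.6000 kJ


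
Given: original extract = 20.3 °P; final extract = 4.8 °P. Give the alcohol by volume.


SG = 259/(259 − P);  ABV = (OG − FG)·131.25
OG = 259/(259 − 20.3) = 1.0850
FG = 259/(259 − 4.8) = 1.0189
ABV = (1.0850 − 1.0189)·131.25

8.6837 % ABV


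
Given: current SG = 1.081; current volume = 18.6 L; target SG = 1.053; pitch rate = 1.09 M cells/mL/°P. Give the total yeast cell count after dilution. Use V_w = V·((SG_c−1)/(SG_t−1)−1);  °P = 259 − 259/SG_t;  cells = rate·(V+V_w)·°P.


V_w = 18.6·((1.081−1)/(1.053−1)−1) = 9.8264
V_final = 18.6 + 9.8264 = 28.4264
°P = 259 − 259/1.053 = 13.0361
cells = 1.09·28.4264·13.0361

403.9205 billion cells


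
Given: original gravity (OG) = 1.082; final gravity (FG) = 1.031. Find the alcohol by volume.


ABV = (OG − FG) · 131.25
ABV = (1.082 − 1.031) · 131.25

6.6938 % ABV


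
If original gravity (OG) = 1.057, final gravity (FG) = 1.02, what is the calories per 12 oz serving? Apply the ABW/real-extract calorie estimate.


ABW = (OG−FG)·131.25·0.79/FG;  °P = 259 − 259/SG (for OG→OE and FG→AE);  RE = 0.1808·OE + 0.8192·AE;  Cal = (6.9·ABW + 4·(RE−0.1))·FG·3.55
ABW = (1.057 − 1.02)·131.25·0.79/1.02 = 3.7612
OE = 259 − 259/1.057 = 13.9669 °P
AE = 259 − 259/1.02 = 5.0784 °P
RE = 0.1808·13.9669 + 0.8192·5.0784 = 6.6855 °P
Cal = (6.9·3.7612 + 4·(6.6855−0.1))·1.02·3.55

189.3574 kcal


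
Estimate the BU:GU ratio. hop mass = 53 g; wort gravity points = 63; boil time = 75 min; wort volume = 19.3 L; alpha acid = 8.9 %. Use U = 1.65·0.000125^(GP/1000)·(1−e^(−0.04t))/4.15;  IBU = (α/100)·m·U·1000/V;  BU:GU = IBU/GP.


U = 1.65·0.000125^(63/1000)·(1−e^(−0.04·75))/4.15 = 0.2145
IBU = (8.9/100)·53·0.2145·1000/19.3 = 52.4168
BU:GU = 52.4168/63

0.8320


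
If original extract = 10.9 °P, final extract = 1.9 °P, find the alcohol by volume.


SG = 259/(259 − P);  ABV = (OG − FG)·131.25
OG = 259/(259 − 10.9) = 1.0439
FG = 259/(259 − 1.9) = 1.0074
ABV = (1.0439 − 1.0074)·131.25

4.7964 % ABV


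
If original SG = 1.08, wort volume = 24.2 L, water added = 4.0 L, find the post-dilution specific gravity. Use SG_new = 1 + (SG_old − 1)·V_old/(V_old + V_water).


pts = (1.08 − 1)·1000·24.2/(24.2 + 4.0) = 68.6525
SG_new = 1 + 68.6525/1000

1.0687


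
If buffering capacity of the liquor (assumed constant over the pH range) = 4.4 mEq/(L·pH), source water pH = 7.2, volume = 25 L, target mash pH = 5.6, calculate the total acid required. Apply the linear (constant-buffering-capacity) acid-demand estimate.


acid = buffering capacity · (pH_source − pH_target) · V
acid = 4.4 · (7.2 − 5.6) · 25

176.0000 mEq


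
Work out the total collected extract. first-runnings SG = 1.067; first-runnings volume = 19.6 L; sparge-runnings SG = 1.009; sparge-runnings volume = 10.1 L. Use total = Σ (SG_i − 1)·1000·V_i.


first = (1.067 − 1)·1000·19.6 = 1313.2000
sparge = (1.009 − 1)·1000·10.1 = 90.9000
total = 1313.2000 + 90.9000

1404.1000 gravity·L


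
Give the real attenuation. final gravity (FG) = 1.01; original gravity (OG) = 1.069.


AA = (OG−FG)/(OG−1)·100;  RA = AA·0.8192
AA = (1.069 − 1.01)/(1.069 − 1)·100 = 85.5072
RA = 85.5072·0.8192

70.0475 %


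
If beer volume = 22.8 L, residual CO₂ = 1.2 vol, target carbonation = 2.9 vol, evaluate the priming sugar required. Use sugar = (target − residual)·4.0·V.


sugar = (2.9 − 1.2)·4.0·22.8

155.0400 g


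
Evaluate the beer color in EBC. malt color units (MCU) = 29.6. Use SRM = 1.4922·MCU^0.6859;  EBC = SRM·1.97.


SRM = 1.4922·29.6^0.6859 = 15.2400
EBC = 15.2400·1.97

30.0229 EBC


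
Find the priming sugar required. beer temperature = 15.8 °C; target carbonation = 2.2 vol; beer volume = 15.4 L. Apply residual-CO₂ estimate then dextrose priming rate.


residual = 14.695·(0.01821 + 0.09011·e^(−0.04·T));  sugar = (target − residual)·4.0·V
residual = 14.695·(0.01821 + 0.09011·e^(−0.04·15.8)) = 0.9714
sugar = (2.2 − 0.9714)·4.0·15.4

75.6801 g


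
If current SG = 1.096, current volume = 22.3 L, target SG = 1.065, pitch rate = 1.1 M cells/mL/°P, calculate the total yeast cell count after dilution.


V_w = V·((SG_c−1)/(SG_t−1)−1);  °P = 259 − 259/SG_t;  cells = rate·(V+V_w)·°P
V_w = 22.3·((1.096−1)/(1.065−1)−1) = 10.6354
V_final = 22.3 + 10.6354 = 32.9354
°P = 259 − 259/1.065 = 15.8075
cells = 1.1·32.9354·15.8075

572.6891 billion cells


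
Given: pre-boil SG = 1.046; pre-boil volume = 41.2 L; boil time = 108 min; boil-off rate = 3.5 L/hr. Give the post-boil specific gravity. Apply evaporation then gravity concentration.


V_post = V_pre − rate·(t/60);  SG_post = 1 + (SG_pre−1)·V_pre/V_post
V_post = 41.2 − 3.5·(108/60) = 34.9000
SG_post = 1 + (1.046 − 1)·41.2/34.9000

1.0543


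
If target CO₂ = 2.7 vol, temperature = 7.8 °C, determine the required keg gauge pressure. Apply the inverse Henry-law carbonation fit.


psi = vols/(0.01821 + 0.09011·e^(−0.04·T)) − 14.695
psi = 2.7/(0.01821 + 0.09011·e^(−0.04·7.8)) − 14.695

17.3834 psi


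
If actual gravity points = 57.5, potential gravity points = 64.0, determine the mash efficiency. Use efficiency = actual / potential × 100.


efficiency = 57.5 / 64.0 × 100

89.8438 %


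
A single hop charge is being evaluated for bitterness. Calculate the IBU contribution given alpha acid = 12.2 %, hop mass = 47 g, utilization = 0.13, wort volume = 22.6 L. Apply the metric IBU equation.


IBU = (α/100)·mass·U·1000 / V
IBU = (12.2/100)·47·0.13·1000 / 22.6

32.9832 IBU


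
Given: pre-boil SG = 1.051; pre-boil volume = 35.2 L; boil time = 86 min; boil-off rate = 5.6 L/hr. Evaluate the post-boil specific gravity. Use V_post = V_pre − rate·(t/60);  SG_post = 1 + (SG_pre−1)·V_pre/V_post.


V_post = 35.2 − 5.6·(86/60) = 27.1733
SG_post = 1 + (1.051 − 1)·35.2/27.1733

1.0661


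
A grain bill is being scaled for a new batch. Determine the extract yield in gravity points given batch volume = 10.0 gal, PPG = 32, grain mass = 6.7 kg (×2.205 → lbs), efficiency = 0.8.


points = lbs × PPG × eff / vol
lbs = 6.7 × 2.205 = 14.7735
points = 14.7735 × 32 × 0.8 / 10.0

37.8202 points


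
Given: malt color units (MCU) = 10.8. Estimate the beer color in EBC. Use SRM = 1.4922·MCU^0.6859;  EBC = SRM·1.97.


SRM = 1.4922·10.8^0.6859 = 7.6322
EBC = 7.6322·1.97

15.0355 EBC


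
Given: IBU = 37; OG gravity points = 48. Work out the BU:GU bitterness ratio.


BU:GU = IBU / OG_points
BU:GU = 37 / 48

0.7708


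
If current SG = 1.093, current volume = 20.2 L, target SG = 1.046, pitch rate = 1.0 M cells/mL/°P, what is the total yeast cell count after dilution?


V_w = V·((SG_c−1)/(SG_t−1)−1);  °P = 259 − 259/SG_t;  cells = rate·(V+V_w)·°P
V_w = 20.2·((1.093−1)/(1.046−1)−1) = 20.6391
V_final = 20.2 + 20.6391 = 40.8391
°P = 259 − 259/1.046 = 11.3901
cells = 1.0·40.8391·11.3901

465.1600 billion cells


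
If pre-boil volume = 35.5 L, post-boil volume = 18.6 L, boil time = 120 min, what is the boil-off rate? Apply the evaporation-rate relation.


rate = (V_pre − V_post) / (t_min/60)
rate = (35.5 − 18.6) / (120/60)

8.4500 L/hr


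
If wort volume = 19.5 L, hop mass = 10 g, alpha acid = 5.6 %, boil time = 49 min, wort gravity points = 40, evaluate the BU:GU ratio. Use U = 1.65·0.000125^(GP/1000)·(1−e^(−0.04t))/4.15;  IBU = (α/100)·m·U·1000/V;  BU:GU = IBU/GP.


U = 1.65·0.000125^(40/1000)·(1−e^(−0.04·49))/4.15 = 0.2384
IBU = (5.6/100)·10·0.2384·1000/19.5 = 6.8475
BU:GU = 6.8475/40

0.1712


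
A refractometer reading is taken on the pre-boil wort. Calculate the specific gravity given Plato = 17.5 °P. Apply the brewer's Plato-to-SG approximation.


SG = 259/(259 − P)
SG = 259/(259 − 17.5)

1.0725


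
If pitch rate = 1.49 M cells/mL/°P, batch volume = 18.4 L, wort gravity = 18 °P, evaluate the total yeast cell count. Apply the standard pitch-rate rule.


cells (billions) = rate · V_L · °P
cells = 1.49 · 18.4 · 18

493.4880 billion cells


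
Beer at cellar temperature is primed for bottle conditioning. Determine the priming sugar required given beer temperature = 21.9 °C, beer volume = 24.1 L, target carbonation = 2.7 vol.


residual = 14.695·(0.01821 + 0.09011·e^(−0.04·T));  sugar = (target − residual)·4.0·V
residual = 14.695·(0.01821 + 0.09011·e^(−0.04·21.9)) = 0.8190
sugar = (2.7 − 0.8190)·4.0·24.1

181.3246 g


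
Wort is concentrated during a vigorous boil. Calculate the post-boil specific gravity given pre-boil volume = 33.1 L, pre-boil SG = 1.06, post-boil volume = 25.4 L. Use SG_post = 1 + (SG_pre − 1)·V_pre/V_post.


pts_pre = (1.06 − 1)·1000 = 60.0000
pts_post = 60.0000·33.1/25.4 = 78.1890
SG_post = 1 + 78.1890/1000

1.0782


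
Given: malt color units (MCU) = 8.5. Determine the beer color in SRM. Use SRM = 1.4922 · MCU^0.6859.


SRM = 1.4922 · 8.5^0.6859

6.4761 SRM


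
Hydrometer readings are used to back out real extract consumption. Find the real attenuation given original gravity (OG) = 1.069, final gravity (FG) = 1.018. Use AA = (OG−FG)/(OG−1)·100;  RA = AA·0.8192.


AA = (1.069 − 1.018)/(1.069 − 1)·100 = 73.9130
RA = 73.9130·0.8192

60.5496 %


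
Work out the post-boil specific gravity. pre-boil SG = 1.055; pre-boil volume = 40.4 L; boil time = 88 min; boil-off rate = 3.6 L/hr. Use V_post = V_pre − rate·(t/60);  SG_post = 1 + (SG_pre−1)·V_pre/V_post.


V_post = 40.4 − 3.6·(88/60) = 35.1200
SG_post = 1 + (1.055 − 1)·40.4/35.1200

1.0633


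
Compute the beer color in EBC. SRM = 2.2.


EBC = SRM · 1.97
EBC = 2.2 · 1.97

4.3340 EBC


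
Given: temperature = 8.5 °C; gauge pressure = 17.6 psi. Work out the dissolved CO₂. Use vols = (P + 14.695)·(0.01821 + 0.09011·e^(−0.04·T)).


vols = (17.6 + 14.695)·(0.01821 + 0.09011·e^(−0.04·8.5))

2.6594 volumes


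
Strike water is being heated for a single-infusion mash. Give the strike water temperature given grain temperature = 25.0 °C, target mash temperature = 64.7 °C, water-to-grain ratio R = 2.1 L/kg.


T_strike = (0.41/R)·(T_mash − T_grain) + T_mash
T_strike = (0.41/2.1)·(64.7 − 25.0) + 64.7

72.4510 °C


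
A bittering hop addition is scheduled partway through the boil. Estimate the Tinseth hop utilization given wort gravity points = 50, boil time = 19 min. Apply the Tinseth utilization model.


U = 1.65·0.000125^(GP/1000) · (1 − e^(−0.04·t))/4.15
bigness = 1.65·0.000125^(50/1000) = 1.0528
boil_factor = (1 − e^(−0.04·19))/4.15 = 0.1283
U = 1.0528 · 0.1283

0.1350


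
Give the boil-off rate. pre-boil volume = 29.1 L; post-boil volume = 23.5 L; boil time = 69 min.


rate = (V_pre − V_post) / (t_min/60)
rate = (29.1 − 23.5) / (69/60)

4.8696 L/hr


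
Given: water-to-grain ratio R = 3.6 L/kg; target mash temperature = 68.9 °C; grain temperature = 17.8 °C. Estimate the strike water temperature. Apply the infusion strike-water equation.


T_strike = (0.41/R)·(T_mash − T_grain) + T_mash
T_strike = (0.41/3.6)·(68.9 − 17.8) + 68.9

74.7197 °C


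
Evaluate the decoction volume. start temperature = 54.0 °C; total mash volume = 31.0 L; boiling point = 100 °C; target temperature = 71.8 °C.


V_dec = V_total·(T_target − T_start)/(T_boil − T_start)
V_dec = 31.0·(71.8 − 54.0)/(100 − 54.0)

11.9957 L


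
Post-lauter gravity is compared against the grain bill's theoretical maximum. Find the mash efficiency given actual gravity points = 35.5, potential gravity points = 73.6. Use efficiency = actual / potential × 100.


efficiency = 35.5 / 73.6 × 100

48.2337 %


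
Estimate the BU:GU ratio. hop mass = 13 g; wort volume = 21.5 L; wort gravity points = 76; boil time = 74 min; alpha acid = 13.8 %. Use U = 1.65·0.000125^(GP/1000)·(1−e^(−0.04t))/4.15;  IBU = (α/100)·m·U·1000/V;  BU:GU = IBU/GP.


U = 1.65·0.000125^(76/1000)·(1−e^(−0.04·74))/4.15 = 0.1904
IBU = (13.8/100)·13·0.1904·1000/21.5 = 15.8883
BU:GU = 15.8883/76

0.2091


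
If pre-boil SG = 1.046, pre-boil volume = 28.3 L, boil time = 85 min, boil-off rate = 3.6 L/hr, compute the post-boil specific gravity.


V_post = V_pre − rate·(t/60);  SG_post = 1 + (SG_pre−1)·V_pre/V_post
V_post = 28.3 − 3.6·(85/60) = 23.2000
SG_post = 1 + (1.046 − 1)·28.3/23.2000

1.0561


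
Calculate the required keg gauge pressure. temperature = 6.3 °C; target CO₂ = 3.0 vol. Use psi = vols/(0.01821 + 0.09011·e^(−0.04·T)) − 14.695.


psi = 3.0/(0.01821 + 0.09011·e^(−0.04·6.3)) − 14.695

19.3003 psi


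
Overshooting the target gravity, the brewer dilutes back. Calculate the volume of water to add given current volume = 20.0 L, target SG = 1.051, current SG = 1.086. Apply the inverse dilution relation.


V_water = V·((SG_curr − 1)/(SG_target − 1) − 1)
V_water = 20.0·((1.086 − 1)/(1.051 − 1) − 1)

13.7255 L


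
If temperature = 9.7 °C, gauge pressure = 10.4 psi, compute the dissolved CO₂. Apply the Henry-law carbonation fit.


vols = (P + 14.695)·(0.01821 + 0.09011·e^(−0.04·T))
vols = (10.4 + 14.695)·(0.01821 + 0.09011·e^(−0.04·9.7))

1.9911 volumes


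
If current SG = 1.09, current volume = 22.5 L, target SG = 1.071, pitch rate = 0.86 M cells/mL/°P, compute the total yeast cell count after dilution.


V_w = V·((SG_c−1)/(SG_t−1)−1);  °P = 259 − 259/SG_t;  cells = rate·(V+V_w)·°P
V_w = 22.5·((1.09−1)/(1.071−1)−1) = 6.0211
V_final = 22.5 + 6.0211 = 28.5211
°P = 259 − 259/1.071 = 17.1699
cells = 0.86·28.5211·17.1699

421.1471 billion cells


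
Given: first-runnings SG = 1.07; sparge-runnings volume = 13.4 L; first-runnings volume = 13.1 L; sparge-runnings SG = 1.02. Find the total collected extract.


total = Σ (SG_i − 1)·1000·V_i
first = (1.07 − 1)·1000·13.1 = 917.0000
sparge = (1.02 − 1)·1000·13.4 = 268.0000
total = 917.0000 + 268.0000

1185.0000 gravity·L


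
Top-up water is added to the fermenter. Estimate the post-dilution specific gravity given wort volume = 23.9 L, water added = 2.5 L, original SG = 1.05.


SG_new = 1 + (SG_old − 1)·V_old/(V_old + V_water)
pts = (1.05 − 1)·1000·23.9/(23.9 + 2.5) = 45.2652
SG_new = 1 + 45.2652/1000

1.0453


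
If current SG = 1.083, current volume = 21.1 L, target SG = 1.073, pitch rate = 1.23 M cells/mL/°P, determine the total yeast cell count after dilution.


V_w = V·((SG_c−1)/(SG_t−1)−1);  °P = 259 − 259/SG_t;  cells = rate·(V+V_w)·°P
V_w = 21.1·((1.083−1)/(1.073−1)−1) = 2.8904
V_final = 21.1 + 2.8904 = 23.9904
°P = 259 − 259/1.073 = 17.6207
cells = 1.23·23.9904·17.6207

519.9549 billion cells


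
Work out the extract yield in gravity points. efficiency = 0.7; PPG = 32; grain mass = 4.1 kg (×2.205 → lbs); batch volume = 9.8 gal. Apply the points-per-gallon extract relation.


points = lbs × PPG × eff / vol
lbs = 4.1 × 2.205 = 9.0405
points = 9.0405 × 32 × 0.7 / 9.8

20.6640 points


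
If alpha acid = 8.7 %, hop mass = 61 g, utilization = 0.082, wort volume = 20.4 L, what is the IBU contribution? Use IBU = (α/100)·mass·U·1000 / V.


IBU = (8.7/100)·61·0.082·1000 / 20.4

21.3321 IBU


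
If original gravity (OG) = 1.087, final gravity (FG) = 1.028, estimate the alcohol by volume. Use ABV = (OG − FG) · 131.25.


ABV = (1.087 − 1.028) · 131.25

7.7437 % ABV


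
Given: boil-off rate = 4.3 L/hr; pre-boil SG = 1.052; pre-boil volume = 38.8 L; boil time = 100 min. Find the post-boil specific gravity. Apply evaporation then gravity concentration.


V_post = V_pre − rate·(t/60);  SG_post = 1 + (SG_pre−1)·V_pre/V_post
V_post = 38.8 − 4.3·(100/60) = 31.6333
SG_post = 1 + (1.052 − 1)·38.8/31.6333

1.0638


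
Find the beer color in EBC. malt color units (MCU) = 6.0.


SRM = 1.4922·MCU^0.6859;  EBC = SRM·1.97
SRM = 1.4922·6.0^0.6859 = 5.0999
EBC = 5.0999·1.97

10.0468 EBC


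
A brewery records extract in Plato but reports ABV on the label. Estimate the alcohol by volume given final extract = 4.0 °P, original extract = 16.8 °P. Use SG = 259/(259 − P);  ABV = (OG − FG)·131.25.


OG = 259/(259 − 16.8) = 1.0694
FG = 259/(259 − 4.0) = 1.0157
ABV = (1.0694 − 1.0157)·131.25

7.0452 % ABV


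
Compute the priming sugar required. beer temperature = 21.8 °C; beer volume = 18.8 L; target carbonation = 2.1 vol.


residual = 14.695·(0.01821 + 0.09011·e^(−0.04·T));  sugar = (target − residual)·4.0·V
residual = 14.695·(0.01821 + 0.09011·e^(−0.04·21.8)) = 0.8212
sugar = (2.1 − 0.8212)·4.0·18.8

96.1621 g


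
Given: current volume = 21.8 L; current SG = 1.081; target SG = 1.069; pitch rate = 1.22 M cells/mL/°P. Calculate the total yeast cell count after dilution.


V_w = V·((SG_c−1)/(SG_t−1)−1);  °P = 259 − 259/SG_t;  cells = rate·(V+V_w)·°P
V_w = 21.8·((1.081−1)/(1.069−1)−1) = 3.7913
V_final = 21.8 + 3.7913 = 25.5913
°P = 259 − 259/1.069 = 16.7175
cells = 1.22·25.5913·16.7175

521.9434 billion cells


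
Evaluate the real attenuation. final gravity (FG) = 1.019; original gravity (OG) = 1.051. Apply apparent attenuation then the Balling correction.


AA = (OG−FG)/(OG−1)·100;  RA = AA·0.8192
AA = (1.051 − 1.019)/(1.051 − 1)·100 = 62.7451
RA = 62.7451·0.8192

51.4008 %


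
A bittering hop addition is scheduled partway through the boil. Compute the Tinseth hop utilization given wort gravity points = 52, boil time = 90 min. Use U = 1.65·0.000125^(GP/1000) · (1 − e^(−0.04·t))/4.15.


bigness = 1.65·0.000125^(52/1000) = 1.0340
boil_factor = (1 − e^(−0.04·90))/4.15 = 0.2344
U = 1.0340 · 0.2344

0.2424


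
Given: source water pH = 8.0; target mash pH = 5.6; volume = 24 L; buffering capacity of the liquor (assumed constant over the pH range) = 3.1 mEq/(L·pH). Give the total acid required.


acid = buffering capacity · (pH_source − pH_target) · V
acid = 3.1 · (8.0 − 5.6) · 24

178.5600 mEq


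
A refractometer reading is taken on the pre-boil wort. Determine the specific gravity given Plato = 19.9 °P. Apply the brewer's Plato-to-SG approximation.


SG = 259/(259 − P)
SG = 259/(259 − 19.9)

1.0832


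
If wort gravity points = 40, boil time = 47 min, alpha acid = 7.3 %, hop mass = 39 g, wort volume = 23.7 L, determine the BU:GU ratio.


U = 1.65·0.000125^(GP/1000)·(1−e^(−0.04t))/4.15;  IBU = (α/100)·m·U·1000/V;  BU:GU = IBU/GP
U = 1.65·0.000125^(40/1000)·(1−e^(−0.04·47))/4.15 = 0.2352
IBU = (7.3/100)·39·0.2352·1000/23.7 = 28.2517
BU:GU = 28.2517/40

0.7063


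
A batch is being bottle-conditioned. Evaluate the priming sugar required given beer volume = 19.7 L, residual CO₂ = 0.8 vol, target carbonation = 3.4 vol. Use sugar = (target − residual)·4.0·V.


sugar = (3.4 − 0.8)·4.0·19.7

204.8800 g


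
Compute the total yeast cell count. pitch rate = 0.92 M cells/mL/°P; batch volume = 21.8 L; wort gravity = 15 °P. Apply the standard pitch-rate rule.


cells (billions) = rate · V_L · °P
cells = 0.92 · 21.8 · 15

300.8400 billion cells


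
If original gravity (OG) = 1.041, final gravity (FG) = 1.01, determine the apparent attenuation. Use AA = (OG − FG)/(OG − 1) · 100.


AA = (1.041 − 1.01)/(1.041 − 1) · 100

75.6098 %


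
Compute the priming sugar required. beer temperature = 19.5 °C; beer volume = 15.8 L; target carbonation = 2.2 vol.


residual = 14.695·(0.01821 + 0.09011·e^(−0.04·T));  sugar = (target − residual)·4.0·V
residual = 14.695·(0.01821 + 0.09011·e^(−0.04·19.5)) = 0.8746
sugar = (2.2 − 0.8746)·4.0·15.8

83.7652 g


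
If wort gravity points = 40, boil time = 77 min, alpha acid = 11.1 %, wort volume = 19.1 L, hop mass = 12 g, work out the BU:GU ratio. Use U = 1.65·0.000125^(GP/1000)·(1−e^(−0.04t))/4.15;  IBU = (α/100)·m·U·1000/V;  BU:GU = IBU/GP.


U = 1.65·0.000125^(40/1000)·(1−e^(−0.04·77))/4.15 = 0.2648
IBU = (11.1/100)·12·0.2648·1000/19.1 = 18.4650
BU:GU = 18.4650/40

0.4616


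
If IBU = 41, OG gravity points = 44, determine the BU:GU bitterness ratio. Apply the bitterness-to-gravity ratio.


BU:GU = IBU / OG_points
BU:GU = 41 / 44

0.9318


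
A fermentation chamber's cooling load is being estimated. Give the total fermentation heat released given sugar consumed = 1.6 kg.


Q = m_sugar · 590 kJ/kg
Q = 1.6 · 590

944.0000 kJ


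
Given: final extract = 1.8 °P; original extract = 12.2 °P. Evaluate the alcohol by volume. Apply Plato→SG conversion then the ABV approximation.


SG = 259/(259 − P);  ABV = (OG − FG)·131.25
OG = 259/(259 − 12.2) = 1.0494
FG = 259/(259 − 1.8) = 1.0070
ABV = (1.0494 − 1.0070)·131.25

5.5695 % ABV


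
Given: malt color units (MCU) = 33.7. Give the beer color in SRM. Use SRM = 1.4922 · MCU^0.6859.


SRM = 1.4922 · 33.7^0.6859

16.6582 SRM


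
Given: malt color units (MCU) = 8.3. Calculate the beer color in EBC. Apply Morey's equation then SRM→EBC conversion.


SRM = 1.4922·MCU^0.6859;  EBC = SRM·1.97
SRM = 1.4922·8.3^0.6859 = 6.3712
EBC = 6.3712·1.97

12.5513 EBC


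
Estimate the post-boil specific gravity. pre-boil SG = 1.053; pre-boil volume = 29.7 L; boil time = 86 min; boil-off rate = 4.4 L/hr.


V_post = V_pre − rate·(t/60);  SG_post = 1 + (SG_pre−1)·V_pre/V_post
V_post = 29.7 − 4.4·(86/60) = 23.3933
SG_post = 1 + (1.053 − 1)·29.7/23.3933

1.0673


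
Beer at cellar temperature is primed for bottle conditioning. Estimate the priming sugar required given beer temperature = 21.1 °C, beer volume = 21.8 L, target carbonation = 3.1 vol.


residual = 14.695·(0.01821 + 0.09011·e^(−0.04·T));  sugar = (target − residual)·4.0·V
residual = 14.695·(0.01821 + 0.09011·e^(−0.04·21.1)) = 0.8370
sugar = (3.1 − 0.8370)·4.0·21.8

197.3362 g


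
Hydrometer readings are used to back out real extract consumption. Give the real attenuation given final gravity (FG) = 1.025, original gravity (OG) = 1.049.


AA = (OG−FG)/(OG−1)·100;  RA = AA·0.8192
AA = (1.049 − 1.025)/(1.049 − 1)·100 = 48.9796
RA = 48.9796·0.8192

40.1241 %


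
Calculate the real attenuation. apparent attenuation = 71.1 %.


RA = AA · 0.8192
RA = 71.1 · 0.8192

58.2451 %


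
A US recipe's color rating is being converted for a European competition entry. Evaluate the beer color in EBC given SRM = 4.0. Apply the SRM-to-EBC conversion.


EBC = SRM · 1.97
EBC = 4.0 · 1.97

7.8800 EBC


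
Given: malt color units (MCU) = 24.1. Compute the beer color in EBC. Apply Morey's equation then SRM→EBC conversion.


SRM = 1.4922·MCU^0.6859;  EBC = SRM·1.97
SRM = 1.4922·24.1^0.6859 = 13.2359
EBC = 13.2359·1.97

26.0747 EBC


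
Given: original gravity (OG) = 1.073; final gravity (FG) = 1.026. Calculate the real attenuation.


AA = (OG−FG)/(OG−1)·100;  RA = AA·0.8192
AA = (1.073 − 1.026)/(1.073 − 1)·100 = 64.3836
RA = 64.3836·0.8192

52.7430 %


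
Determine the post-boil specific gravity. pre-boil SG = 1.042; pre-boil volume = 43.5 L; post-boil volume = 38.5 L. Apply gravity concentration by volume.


SG_post = 1 + (SG_pre − 1)·V_pre/V_post
pts_pre = (1.042 − 1)·1000 = 42.0000
pts_post = 42.0000·43.5/38.5 = 47.4545
SG_post = 1 + 47.4545/1000

1.0475


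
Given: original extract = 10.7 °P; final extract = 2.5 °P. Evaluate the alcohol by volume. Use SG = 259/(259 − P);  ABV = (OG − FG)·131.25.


OG = 259/(259 − 10.7) = 1.0431
FG = 259/(259 − 2.5) = 1.0097
ABV = (1.0431 − 1.0097)·131.25

4.3767 % ABV


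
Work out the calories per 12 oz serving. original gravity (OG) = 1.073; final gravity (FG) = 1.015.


ABW = (OG−FG)·131.25·0.79/FG;  °P = 259 − 259/SG (for OG→OE and FG→AE);  RE = 0.1808·OE + 0.8192·AE;  Cal = (6.9·ABW + 4·(RE−0.1))·FG·3.55
ABW = (1.073 − 1.015)·131.25·0.79/1.015 = 5.9250
OE = 259 − 259/1.073 = 17.6207 °P
AE = 259 − 259/1.015 = 3.8276 °P
RE = 0.1808·17.6207 + 0.8192·3.8276 = 6.3214 °P
Cal = (6.9·5.9250 + 4·(6.3214−0.1))·1.015·3.55

236.9786 kcal


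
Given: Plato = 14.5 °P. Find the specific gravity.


SG = 259/(259 − P)
SG = 259/(259 − 14.5)

1.0593


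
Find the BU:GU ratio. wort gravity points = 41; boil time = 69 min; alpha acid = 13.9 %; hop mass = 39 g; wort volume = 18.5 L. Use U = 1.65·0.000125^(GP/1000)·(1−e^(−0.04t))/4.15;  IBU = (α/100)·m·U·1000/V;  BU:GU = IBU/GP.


U = 1.65·0.000125^(41/1000)·(1−e^(−0.04·69))/4.15 = 0.2576
IBU = (13.9/100)·39·0.2576·1000/18.5 = 75.4955
BU:GU = 75.4955/41

1.8414


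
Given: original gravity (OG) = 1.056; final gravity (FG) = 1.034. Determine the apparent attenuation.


AA = (OG − FG)/(OG − 1) · 100
AA = (1.056 − 1.034)/(1.056 − 1) · 100

39.2857 %


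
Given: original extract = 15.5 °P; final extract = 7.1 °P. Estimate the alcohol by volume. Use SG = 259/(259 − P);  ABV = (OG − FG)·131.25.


OG = 259/(259 − 15.5) = 1.0637
FG = 259/(259 − 7.1) = 1.0282
ABV = (1.0637 − 1.0282)·131.25

4.6553 % ABV


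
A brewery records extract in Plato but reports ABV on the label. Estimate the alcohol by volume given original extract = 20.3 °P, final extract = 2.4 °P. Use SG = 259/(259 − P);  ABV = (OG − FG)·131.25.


OG = 259/(259 − 20.3) = 1.0850
FG = 259/(259 − 2.4) = 1.0094
ABV = (1.0850 − 1.0094)·131.25

9.9344 % ABV


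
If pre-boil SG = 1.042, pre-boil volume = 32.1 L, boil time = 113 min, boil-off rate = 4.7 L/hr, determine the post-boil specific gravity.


V_post = V_pre − rate·(t/60);  SG_post = 1 + (SG_pre−1)·V_pre/V_post
V_post = 32.1 − 4.7·(113/60) = 23.2483
SG_post = 1 + (1.042 − 1)·32.1/23.2483

1.0580


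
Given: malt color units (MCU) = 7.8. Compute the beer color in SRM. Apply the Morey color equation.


SRM = 1.4922 · MCU^0.6859
SRM = 1.4922 · 7.8^0.6859

6.1054 SRM


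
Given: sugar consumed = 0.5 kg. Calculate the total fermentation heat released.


Q = m_sugar · 590 kJ/kg
Q = 0.5 · 590

295.0000 kJ


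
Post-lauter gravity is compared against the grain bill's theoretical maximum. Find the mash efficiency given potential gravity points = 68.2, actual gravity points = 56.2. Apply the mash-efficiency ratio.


efficiency = actual / potential × 100
efficiency = 56.2 / 68.2 × 100

82.4047 %


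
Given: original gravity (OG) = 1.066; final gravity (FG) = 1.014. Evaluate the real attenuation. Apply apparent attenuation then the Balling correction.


AA = (OG−FG)/(OG−1)·100;  RA = AA·0.8192
AA = (1.066 − 1.014)/(1.066 − 1)·100 = 78.7879
RA = 78.7879·0.8192

64.5430 %


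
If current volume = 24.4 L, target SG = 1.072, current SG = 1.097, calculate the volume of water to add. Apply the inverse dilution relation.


V_water = V·((SG_curr − 1)/(SG_target − 1) − 1)
V_water = 24.4·((1.097 − 1)/(1.072 − 1) − 1)

8.4722 L


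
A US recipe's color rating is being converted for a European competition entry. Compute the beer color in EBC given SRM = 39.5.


EBC = SRM · 1.97
EBC = 39.5 · 1.97

77.8150 EBC


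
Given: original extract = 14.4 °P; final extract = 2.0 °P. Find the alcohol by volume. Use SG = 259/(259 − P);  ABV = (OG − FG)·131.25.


OG = 259/(259 − 14.4) = 1.0589
FG = 259/(259 − 2.0) = 1.0078
ABV = (1.0589 − 1.0078)·131.25

6.7055 % ABV


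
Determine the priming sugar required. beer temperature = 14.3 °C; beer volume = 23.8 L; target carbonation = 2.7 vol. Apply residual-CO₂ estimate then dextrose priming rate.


residual = 14.695·(0.01821 + 0.09011·e^(−0.04·T));  sugar = (target − residual)·4.0·V
residual = 14.695·(0.01821 + 0.09011·e^(−0.04·14.3)) = 1.0149
sugar = (2.7 − 1.0149)·4.0·23.8

160.4168 g


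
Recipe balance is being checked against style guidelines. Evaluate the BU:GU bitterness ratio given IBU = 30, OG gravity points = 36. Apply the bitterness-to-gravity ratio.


BU:GU = IBU / OG_points
BU:GU = 30 / 36

0.8333


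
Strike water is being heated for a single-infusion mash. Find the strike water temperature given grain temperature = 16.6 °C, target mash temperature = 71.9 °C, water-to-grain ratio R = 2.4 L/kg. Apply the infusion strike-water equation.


T_strike = (0.41/R)·(T_mash − T_grain) + T_mash
T_strike = (0.41/2.4)·(71.9 − 16.6) + 71.9

81.3471 °C


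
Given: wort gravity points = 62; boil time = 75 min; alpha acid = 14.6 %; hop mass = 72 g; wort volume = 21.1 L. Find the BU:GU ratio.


U = 1.65·0.000125^(GP/1000)·(1−e^(−0.04t))/4.15;  IBU = (α/100)·m·U·1000/V;  BU:GU = IBU/GP
U = 1.65·0.000125^(62/1000)·(1−e^(−0.04·75))/4.15 = 0.2164
IBU = (14.6/100)·72·0.2164·1000/21.1 = 107.8122
BU:GU = 107.8122/62

1.7389


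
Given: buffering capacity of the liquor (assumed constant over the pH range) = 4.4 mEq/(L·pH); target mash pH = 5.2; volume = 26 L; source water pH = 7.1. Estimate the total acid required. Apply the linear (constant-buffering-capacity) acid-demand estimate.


acid = buffering capacity · (pH_source − pH_target) · V
acid = 4.4 · (7.1 − 5.2) · 26

217.3600 mEq


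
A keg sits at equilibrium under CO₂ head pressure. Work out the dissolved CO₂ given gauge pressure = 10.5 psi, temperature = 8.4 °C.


vols = (P + 14.695)·(0.01821 + 0.09011·e^(−0.04·T))
vols = (10.5 + 14.695)·(0.01821 + 0.09011·e^(−0.04·8.4))

2.0812 volumes


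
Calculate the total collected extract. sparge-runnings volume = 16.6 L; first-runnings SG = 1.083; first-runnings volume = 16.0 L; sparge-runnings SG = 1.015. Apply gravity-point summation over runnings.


total = Σ (SG_i − 1)·1000·V_i
first = (1.083 − 1)·1000·16.0 = 1328.0000
sparge = (1.015 − 1)·1000·16.6 = 249.0000
total = 1328.0000 + 249.0000

1577.0000 gravity·L


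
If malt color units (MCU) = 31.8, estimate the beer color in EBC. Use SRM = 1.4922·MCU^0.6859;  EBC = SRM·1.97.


SRM = 1.4922·31.8^0.6859 = 16.0082
EBC = 16.0082·1.97

31.5361 EBC


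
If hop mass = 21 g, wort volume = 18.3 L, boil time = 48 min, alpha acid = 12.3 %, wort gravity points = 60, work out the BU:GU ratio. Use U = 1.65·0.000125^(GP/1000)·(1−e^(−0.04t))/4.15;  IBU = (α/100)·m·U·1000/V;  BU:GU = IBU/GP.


U = 1.65·0.000125^(60/1000)·(1−e^(−0.04·48))/4.15 = 0.1979
IBU = (12.3/100)·21·0.1979·1000/18.3 = 27.9301
BU:GU = 27.9301/60

0.4655


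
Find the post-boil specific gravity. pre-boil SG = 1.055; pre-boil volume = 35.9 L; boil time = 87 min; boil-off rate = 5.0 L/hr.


V_post = V_pre − rate·(t/60);  SG_post = 1 + (SG_pre−1)·V_pre/V_post
V_post = 35.9 − 5.0·(87/60) = 28.6500
SG_post = 1 + (1.055 − 1)·35.9/28.6500

1.0689


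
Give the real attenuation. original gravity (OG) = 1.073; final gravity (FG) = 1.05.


AA = (OG−FG)/(OG−1)·100;  RA = AA·0.8192
AA = (1.073 − 1.05)/(1.073 − 1)·100 = 31.5068
RA = 31.5068·0.8192

25.8104 %


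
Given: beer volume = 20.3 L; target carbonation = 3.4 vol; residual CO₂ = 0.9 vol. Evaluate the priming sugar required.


sugar = (target − residual)·4.0·V
sugar = (3.4 − 0.9)·4.0·20.3

203.0000 g
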